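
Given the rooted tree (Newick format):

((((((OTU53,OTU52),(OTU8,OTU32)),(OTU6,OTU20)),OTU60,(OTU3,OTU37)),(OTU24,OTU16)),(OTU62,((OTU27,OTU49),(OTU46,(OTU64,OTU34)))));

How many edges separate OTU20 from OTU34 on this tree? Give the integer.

10

The MRCA of OTU20 and OTU34 is the root of the tree.
From OTU20 up to that node: 5 branches. From OTU34 up to the same node: 5 branches. Total: 5 + 5 = 10.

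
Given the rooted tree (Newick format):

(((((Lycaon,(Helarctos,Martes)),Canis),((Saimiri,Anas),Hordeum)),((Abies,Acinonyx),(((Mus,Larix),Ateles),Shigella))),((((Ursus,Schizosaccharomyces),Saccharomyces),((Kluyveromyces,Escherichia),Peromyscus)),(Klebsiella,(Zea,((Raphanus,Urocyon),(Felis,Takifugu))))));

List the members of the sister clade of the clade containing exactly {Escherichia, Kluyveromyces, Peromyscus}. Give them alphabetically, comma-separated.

The clade containing exactly {Escherichia, Kluyveromyces, Peromyscus} attaches to the tree at the node subtending (((Ursus,Schizosaccharomyces),Saccharomyces),((Kluyveromyces,Escherichia),Peromyscus)).
The other lineage descending from that same node — the sister group — is ((Ursus,Schizosaccharomyces),Saccharomyces); its 3 tips in alphabetical order are the answer.

Saccharomyces, Schizosaccharomyces, Ursus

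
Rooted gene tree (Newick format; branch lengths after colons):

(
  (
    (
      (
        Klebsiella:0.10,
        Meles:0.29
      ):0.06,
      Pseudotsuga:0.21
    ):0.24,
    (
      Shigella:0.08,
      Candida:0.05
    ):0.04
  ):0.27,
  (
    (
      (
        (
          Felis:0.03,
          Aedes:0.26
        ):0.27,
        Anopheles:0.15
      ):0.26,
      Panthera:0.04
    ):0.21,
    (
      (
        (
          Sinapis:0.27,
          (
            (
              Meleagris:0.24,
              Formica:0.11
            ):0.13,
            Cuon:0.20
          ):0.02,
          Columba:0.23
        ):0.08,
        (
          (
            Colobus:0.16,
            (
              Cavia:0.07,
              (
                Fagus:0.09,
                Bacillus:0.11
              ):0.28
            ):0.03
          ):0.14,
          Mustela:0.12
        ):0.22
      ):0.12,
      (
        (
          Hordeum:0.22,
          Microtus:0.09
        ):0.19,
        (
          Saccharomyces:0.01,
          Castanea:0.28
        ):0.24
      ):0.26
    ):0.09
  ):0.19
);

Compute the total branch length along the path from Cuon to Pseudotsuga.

1.42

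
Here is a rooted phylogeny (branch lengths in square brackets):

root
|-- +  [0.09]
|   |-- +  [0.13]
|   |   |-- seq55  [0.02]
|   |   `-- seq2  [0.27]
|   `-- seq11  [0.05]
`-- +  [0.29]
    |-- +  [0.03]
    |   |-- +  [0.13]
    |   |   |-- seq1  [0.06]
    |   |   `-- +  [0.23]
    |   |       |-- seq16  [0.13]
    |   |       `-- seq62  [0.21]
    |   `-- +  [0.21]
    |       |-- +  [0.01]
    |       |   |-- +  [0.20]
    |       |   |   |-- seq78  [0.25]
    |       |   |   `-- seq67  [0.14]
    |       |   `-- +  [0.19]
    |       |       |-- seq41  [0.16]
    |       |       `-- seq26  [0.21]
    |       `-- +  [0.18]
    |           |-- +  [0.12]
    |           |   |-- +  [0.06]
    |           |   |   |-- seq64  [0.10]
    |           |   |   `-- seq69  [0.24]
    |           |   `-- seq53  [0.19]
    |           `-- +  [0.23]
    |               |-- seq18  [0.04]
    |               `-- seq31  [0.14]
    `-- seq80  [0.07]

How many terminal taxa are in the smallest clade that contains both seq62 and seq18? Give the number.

12

The MRCA of seq62 and seq18 is the node subtending ((seq1,(seq16,seq62)),(((seq78,seq67),(seq41,seq26)),(((seq64,seq69),seq53),(seq18,seq31)))).
That clade contains 12 terminal taxa: seq1, seq16, seq18, seq26, seq31, seq41, seq53, seq62, seq64, seq67, seq69, seq78.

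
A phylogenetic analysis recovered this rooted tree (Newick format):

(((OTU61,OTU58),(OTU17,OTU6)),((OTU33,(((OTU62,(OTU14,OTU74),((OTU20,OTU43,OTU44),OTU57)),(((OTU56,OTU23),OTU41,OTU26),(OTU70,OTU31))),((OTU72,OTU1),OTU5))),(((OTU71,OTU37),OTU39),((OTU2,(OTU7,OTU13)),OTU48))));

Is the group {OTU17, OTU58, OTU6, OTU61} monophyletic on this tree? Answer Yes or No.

The most recent common ancestor of these taxa subtends ((OTU61,OTU58),(OTU17,OTU6)).
That clade has exactly 4 tips — every listed taxon and nothing else — so the group is monophyletic.

Yes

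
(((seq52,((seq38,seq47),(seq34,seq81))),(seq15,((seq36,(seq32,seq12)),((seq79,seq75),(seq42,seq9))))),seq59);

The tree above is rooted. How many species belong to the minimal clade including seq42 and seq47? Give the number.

The MRCA of seq42 and seq47 is the node subtending ((seq52,((seq38,seq47),(seq34,seq81))),(seq15,((seq36,(seq32,seq12)),((seq79,seq75),(seq42,seq9))))).
That clade contains 13 terminal taxa: seq12, seq15, seq32, seq34, seq36, seq38, seq42, seq47, seq52, seq75, seq79, seq81, seq9.

13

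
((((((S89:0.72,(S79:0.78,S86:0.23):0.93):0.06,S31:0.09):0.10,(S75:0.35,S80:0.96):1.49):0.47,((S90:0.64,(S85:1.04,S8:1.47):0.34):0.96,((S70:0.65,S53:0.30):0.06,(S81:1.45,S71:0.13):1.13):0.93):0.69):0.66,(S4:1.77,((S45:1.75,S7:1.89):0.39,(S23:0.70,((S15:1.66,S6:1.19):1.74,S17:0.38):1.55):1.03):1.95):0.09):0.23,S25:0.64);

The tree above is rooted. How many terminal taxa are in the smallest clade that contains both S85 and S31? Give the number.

The MRCA of S85 and S31 is the node subtending ((((S89,(S79,S86)),S31),(S75,S80)),((S90,(S85,S8)),((S70,S53),(S81,S71)))).
That clade contains 13 terminal taxa: S31, S53, S70, S71, S75, S79, S8, S80, S81, S85, S86, S89, S90.

13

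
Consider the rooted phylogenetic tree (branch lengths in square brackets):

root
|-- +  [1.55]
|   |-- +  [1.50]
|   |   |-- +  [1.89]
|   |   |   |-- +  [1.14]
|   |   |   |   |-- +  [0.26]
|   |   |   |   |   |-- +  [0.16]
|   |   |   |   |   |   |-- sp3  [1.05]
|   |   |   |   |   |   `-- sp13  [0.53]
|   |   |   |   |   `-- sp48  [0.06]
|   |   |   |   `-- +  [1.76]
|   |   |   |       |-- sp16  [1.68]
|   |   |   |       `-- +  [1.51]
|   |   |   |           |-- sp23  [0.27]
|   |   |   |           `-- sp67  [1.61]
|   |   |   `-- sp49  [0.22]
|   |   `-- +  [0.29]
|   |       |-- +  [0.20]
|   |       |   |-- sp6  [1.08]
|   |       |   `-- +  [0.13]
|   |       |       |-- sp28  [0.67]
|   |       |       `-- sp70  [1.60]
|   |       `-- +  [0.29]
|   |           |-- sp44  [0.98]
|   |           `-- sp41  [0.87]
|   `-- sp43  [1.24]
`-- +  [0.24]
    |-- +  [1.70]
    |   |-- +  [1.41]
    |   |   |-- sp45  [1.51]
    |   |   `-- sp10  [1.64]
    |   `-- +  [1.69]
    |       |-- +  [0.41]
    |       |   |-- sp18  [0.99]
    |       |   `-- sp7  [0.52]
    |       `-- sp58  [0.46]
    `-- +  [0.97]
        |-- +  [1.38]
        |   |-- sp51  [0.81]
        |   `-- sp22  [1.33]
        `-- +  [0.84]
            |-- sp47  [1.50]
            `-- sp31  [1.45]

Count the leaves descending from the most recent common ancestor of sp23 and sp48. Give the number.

6

The MRCA of sp23 and sp48 is the node subtending (((sp3,sp13),sp48),(sp16,(sp23,sp67))).
That clade contains 6 terminal taxa: sp13, sp16, sp23, sp3, sp48, sp67.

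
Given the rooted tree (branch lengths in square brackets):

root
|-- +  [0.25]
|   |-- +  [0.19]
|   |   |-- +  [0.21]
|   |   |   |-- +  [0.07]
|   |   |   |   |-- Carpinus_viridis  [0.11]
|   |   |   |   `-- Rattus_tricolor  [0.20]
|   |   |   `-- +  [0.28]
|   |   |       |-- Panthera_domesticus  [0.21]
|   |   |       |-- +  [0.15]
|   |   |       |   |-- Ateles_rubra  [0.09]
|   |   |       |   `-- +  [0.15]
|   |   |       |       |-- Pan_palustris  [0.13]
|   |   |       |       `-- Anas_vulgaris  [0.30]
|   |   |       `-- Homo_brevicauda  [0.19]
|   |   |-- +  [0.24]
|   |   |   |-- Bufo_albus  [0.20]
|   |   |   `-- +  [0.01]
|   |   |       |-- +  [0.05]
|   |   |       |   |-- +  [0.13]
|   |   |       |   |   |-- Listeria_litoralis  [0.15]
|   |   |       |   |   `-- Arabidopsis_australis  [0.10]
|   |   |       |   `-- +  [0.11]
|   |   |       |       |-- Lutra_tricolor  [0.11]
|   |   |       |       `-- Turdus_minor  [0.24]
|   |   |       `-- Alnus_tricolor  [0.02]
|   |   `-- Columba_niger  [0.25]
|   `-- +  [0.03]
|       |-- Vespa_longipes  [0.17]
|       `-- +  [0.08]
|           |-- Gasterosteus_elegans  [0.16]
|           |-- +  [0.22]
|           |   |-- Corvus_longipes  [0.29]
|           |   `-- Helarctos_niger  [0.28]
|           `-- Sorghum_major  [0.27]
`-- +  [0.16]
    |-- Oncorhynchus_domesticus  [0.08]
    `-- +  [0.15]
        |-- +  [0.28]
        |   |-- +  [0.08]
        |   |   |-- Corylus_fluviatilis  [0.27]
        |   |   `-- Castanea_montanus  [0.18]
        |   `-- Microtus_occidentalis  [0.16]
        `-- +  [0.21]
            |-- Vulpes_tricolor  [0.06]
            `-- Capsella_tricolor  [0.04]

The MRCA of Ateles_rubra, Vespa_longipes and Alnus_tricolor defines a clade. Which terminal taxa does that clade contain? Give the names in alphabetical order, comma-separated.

Alnus_tricolor, Anas_vulgaris, Arabidopsis_australis, Ateles_rubra, Bufo_albus, Carpinus_viridis, Columba_niger, Corvus_longipes, Gasterosteus_elegans, Helarctos_niger, Homo_brevicauda, Listeria_litoralis, Lutra_tricolor, Pan_palustris, Panthera_domesticus, Rattus_tricolor, Sorghum_major, Turdus_minor, Vespa_longipes

Tracing Ateles_rubra: it sits inside (Ateles_rubra,(Pan_palustris,Anas_vulgaris)).
Tracing Vespa_longipes: it sits inside (Vespa_longipes,(Gasterosteus_elegans,(Corvus_longipes,Helarctos_niger),Sorghum_major)).
Tracing Alnus_tricolor: it sits inside (((Listeria_litoralis,Arabidopsis_australis),(Lutra_tricolor,Turdus_minor)),Alnus_tricolor).
The smallest clade enclosing all 3 is ((((Carpinus_viridis,Rattus_tricolor),(Panthera_domesticus,(Ateles_rubra,(Pan_palustris,Anas_vulgaris)),Homo_brevicauda)),(Bufo_albus,(((Listeria_litoralis,Arabidopsis_australis),(Lutra_tricolor,Turdus_minor)),Alnus_tricolor)),Columba_niger),(Vespa_longipes,(Gasterosteus_elegans,(Corvus_longipes,Helarctos_niger),Sorghum_major))); the answer is its 19 terminal taxa in alphabetical order.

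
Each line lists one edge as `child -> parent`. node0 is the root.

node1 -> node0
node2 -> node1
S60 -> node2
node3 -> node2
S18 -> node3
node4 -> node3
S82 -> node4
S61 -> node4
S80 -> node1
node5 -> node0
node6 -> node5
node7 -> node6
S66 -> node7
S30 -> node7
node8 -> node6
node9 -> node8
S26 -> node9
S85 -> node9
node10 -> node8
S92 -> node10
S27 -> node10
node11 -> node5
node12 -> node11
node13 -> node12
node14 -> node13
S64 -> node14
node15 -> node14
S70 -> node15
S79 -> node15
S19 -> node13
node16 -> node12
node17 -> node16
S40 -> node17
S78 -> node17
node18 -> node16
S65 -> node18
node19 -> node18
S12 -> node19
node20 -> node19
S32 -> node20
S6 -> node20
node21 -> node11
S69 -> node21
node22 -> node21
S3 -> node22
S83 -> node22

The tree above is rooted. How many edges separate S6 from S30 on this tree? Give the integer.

10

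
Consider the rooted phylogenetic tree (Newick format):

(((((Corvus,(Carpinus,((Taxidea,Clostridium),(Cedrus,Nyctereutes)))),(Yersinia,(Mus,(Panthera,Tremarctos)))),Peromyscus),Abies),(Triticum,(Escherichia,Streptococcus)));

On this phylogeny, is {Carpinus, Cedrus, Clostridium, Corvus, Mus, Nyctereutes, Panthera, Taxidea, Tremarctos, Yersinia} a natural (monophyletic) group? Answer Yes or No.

The most recent common ancestor of these taxa subtends ((Corvus,(Carpinus,((Taxidea,Clostridium),(Cedrus,Nyctereutes)))),(Yersinia,(Mus,(Panthera,Tremarctos)))).
That clade has exactly 10 tips — every listed taxon and nothing else — so the group is monophyletic.

Yes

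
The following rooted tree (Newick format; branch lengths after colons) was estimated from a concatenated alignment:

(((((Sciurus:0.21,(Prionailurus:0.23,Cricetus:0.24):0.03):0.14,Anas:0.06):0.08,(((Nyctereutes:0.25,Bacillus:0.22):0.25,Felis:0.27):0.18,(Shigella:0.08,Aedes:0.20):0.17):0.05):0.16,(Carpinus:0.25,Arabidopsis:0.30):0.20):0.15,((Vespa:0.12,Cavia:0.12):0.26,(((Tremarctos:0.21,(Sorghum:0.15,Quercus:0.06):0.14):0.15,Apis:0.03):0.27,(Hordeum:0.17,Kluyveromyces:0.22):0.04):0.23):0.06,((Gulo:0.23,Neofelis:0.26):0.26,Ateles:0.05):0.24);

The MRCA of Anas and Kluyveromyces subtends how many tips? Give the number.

22

The MRCA of Anas and Kluyveromyces is the root, so the clade is the entire tree.
That clade contains 22 terminal taxa: Aedes, Anas, Apis, Arabidopsis, Ateles, Bacillus, Carpinus, Cavia, Cricetus, Felis, Gulo, Hordeum, Kluyveromyces, Neofelis, Nyctereutes, Prionailurus, Quercus, Sciurus, Shigella, Sorghum, Tremarctos, Vespa.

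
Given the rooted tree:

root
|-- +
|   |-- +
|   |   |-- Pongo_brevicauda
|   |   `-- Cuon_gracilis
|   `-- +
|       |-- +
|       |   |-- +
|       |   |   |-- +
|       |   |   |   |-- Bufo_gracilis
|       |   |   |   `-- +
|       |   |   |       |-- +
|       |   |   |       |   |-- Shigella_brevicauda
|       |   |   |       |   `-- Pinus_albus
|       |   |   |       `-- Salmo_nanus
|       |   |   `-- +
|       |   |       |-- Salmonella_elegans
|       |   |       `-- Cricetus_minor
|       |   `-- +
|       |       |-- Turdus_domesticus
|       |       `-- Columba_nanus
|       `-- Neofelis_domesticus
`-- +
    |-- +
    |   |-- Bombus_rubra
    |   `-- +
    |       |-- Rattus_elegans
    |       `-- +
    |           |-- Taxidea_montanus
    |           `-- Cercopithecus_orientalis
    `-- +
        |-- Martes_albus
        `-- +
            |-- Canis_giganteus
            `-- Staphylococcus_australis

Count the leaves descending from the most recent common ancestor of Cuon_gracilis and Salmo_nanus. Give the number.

The MRCA of Cuon_gracilis and Salmo_nanus is the node subtending ((Pongo_brevicauda,Cuon_gracilis),((((Bufo_gracilis,((Shigella_brevicauda,Pinus_albus),Salmo_nanus)),(Salmonella_elegans,Cricetus_minor)),(Turdus_domesticus,Columba_nanus)),Neofelis_domesticus)).
That clade contains 11 terminal taxa: Bufo_gracilis, Columba_nanus, Cricetus_minor, Cuon_gracilis, Neofelis_domesticus, Pinus_albus, Pongo_brevicauda, Salmo_nanus, Salmonella_elegans, Shigella_brevicauda, Turdus_domesticus.

11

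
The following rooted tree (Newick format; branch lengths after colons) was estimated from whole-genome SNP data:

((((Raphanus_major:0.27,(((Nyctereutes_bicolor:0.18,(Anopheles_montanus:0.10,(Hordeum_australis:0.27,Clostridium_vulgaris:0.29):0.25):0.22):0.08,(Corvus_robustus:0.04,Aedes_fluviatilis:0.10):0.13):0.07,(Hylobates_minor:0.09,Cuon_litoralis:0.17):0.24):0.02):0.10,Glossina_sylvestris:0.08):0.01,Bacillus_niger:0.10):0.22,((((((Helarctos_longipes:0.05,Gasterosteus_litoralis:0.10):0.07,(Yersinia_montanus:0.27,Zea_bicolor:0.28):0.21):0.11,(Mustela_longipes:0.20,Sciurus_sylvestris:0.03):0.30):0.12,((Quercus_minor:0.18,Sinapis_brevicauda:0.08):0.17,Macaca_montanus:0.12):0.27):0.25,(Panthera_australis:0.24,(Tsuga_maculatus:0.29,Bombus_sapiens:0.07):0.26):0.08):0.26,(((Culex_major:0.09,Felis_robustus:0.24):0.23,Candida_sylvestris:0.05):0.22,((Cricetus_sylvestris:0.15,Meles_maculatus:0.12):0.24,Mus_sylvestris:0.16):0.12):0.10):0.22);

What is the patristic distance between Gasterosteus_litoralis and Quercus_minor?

The path runs Gasterosteus_litoralis → … → MRCA → … → Quercus_minor; the MRCA is the node subtending ((((Helarctos_longipes,Gasterosteus_litoralis),(Yersinia_montanus,Zea_bicolor)),(Mustela_longipes,Sciurus_sylvestris)),((Quercus_minor,Sinapis_brevicauda),Macaca_montanus)).
Branch lengths along that path: 0.10 + 0.07 + 0.11 + 0.12 + 0.27 + 0.17 + 0.18 = 1.02.

1.02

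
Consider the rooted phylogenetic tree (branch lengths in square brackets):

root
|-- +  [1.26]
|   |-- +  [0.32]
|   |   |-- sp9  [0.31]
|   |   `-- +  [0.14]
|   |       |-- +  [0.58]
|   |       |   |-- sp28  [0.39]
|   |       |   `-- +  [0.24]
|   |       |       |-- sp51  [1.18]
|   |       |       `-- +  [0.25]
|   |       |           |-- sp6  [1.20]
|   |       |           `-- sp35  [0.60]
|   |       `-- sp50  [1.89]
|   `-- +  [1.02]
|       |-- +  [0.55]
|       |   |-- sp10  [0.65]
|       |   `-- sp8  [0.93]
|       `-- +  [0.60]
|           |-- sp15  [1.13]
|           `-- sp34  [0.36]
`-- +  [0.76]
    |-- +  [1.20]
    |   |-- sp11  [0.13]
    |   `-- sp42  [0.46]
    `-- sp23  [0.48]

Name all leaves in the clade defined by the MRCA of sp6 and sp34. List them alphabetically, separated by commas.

sp10, sp15, sp28, sp34, sp35, sp50, sp51, sp6, sp8, sp9

Tracing sp6: it sits inside (sp6,sp35).
Tracing sp34: it sits inside (sp15,sp34).
The smallest clade enclosing both is ((sp9,((sp28,(sp51,(sp6,sp35))),sp50)),((sp10,sp8),(sp15,sp34))); the answer is its 10 terminal taxa in alphabetical order.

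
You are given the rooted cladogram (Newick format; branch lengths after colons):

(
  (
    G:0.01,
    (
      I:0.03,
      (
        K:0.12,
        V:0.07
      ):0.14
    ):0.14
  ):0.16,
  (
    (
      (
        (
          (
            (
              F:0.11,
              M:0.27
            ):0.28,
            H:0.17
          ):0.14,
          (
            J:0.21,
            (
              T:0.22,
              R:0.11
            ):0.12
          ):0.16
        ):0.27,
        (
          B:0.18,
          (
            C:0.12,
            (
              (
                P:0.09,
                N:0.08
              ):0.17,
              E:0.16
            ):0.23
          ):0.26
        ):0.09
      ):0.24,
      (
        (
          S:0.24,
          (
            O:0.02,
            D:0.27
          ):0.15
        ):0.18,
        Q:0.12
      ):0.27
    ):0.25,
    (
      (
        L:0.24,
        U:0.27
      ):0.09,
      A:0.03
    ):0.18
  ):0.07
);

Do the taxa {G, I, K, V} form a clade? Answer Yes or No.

The most recent common ancestor of these taxa subtends (G,(I,(K,V))).
That clade has exactly 4 tips — every listed taxon and nothing else — so the group is monophyletic.

Yes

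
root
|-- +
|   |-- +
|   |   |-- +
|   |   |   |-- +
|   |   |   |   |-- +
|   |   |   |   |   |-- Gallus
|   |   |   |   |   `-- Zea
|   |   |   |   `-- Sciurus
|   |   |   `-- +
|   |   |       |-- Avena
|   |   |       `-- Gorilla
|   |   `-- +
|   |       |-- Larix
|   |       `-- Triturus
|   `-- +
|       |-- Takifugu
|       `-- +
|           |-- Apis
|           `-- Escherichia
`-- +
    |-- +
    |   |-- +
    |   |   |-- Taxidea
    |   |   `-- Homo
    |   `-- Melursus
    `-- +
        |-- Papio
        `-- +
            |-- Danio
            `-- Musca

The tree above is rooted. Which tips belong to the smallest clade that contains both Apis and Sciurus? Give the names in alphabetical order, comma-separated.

Apis, Avena, Escherichia, Gallus, Gorilla, Larix, Sciurus, Takifugu, Triturus, Zea

Tracing Apis: it sits inside (Apis,Escherichia).
Tracing Sciurus: it sits inside ((Gallus,Zea),Sciurus).
The smallest clade enclosing both is (((((Gallus,Zea),Sciurus),(Avena,Gorilla)),(Larix,Triturus)),(Takifugu,(Apis,Escherichia))); the answer is its 10 terminal taxa in alphabetical order.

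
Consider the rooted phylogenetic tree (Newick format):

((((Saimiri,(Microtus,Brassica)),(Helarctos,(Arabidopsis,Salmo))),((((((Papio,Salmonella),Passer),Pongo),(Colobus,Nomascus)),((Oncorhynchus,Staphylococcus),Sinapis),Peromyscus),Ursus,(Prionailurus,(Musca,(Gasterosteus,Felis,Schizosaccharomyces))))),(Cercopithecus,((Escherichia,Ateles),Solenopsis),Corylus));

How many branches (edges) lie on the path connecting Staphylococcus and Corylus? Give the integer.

8

The MRCA of Staphylococcus and Corylus is the root of the tree.
From Staphylococcus up to that node: 6 branches. From Corylus up to the same node: 2 branches. Total: 6 + 2 = 8.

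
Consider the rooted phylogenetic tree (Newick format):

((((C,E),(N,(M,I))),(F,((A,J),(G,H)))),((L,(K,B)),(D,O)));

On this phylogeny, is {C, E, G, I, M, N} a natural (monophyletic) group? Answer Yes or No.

No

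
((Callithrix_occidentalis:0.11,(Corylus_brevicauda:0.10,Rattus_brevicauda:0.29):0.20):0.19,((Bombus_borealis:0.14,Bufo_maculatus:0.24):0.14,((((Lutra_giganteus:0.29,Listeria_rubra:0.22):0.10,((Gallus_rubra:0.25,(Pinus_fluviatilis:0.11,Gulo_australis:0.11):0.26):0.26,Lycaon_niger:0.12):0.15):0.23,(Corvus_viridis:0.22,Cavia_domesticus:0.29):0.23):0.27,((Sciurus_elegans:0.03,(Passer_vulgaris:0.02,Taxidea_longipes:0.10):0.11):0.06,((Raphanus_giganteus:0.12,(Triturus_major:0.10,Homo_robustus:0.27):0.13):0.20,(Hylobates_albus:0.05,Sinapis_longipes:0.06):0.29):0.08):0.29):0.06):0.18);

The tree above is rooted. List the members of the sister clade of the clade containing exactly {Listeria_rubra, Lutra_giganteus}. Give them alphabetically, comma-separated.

Gallus_rubra, Gulo_australis, Lycaon_niger, Pinus_fluviatilis

The clade containing exactly {Listeria_rubra, Lutra_giganteus} attaches to the tree at the node subtending ((Lutra_giganteus,Listeria_rubra),((Gallus_rubra,(Pinus_fluviatilis,Gulo_australis)),Lycaon_niger)).
The other lineage descending from that same node — the sister group — is ((Gallus_rubra,(Pinus_fluviatilis,Gulo_australis)),Lycaon_niger); its 4 tips in alphabetical order are the answer.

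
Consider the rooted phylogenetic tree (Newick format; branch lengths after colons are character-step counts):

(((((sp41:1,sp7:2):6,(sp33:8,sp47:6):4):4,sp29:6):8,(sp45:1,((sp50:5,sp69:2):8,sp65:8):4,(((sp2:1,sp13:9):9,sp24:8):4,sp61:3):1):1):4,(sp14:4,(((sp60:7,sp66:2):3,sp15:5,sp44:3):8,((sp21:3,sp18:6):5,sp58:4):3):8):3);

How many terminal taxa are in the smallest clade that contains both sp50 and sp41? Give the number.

The MRCA of sp50 and sp41 is the node subtending ((((sp41,sp7),(sp33,sp47)),sp29),(sp45,((sp50,sp69),sp65),(((sp2,sp13),sp24),sp61))).
That clade contains 13 terminal taxa: sp13, sp2, sp24, sp29, sp33, sp41, sp45, sp47, sp50, sp61, sp65, sp69, sp7.

13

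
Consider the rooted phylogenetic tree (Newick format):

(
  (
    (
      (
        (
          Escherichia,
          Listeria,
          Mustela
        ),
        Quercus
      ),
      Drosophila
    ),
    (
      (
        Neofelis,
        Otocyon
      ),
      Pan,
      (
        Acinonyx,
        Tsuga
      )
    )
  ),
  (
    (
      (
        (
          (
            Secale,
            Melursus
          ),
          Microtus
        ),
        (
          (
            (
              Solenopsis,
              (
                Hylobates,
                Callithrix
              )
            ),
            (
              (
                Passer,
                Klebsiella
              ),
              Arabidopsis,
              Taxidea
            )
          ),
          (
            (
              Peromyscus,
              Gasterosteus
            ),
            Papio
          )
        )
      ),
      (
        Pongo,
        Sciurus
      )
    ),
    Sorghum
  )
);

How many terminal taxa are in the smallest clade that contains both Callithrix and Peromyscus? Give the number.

The MRCA of Callithrix and Peromyscus is the node subtending (((Solenopsis,(Hylobates,Callithrix)),((Passer,Klebsiella),Arabidopsis,Taxidea)),((Peromyscus,Gasterosteus),Papio)).
That clade contains 10 terminal taxa: Arabidopsis, Callithrix, Gasterosteus, Hylobates, Klebsiella, Papio, Passer, Peromyscus, Solenopsis, Taxidea.

10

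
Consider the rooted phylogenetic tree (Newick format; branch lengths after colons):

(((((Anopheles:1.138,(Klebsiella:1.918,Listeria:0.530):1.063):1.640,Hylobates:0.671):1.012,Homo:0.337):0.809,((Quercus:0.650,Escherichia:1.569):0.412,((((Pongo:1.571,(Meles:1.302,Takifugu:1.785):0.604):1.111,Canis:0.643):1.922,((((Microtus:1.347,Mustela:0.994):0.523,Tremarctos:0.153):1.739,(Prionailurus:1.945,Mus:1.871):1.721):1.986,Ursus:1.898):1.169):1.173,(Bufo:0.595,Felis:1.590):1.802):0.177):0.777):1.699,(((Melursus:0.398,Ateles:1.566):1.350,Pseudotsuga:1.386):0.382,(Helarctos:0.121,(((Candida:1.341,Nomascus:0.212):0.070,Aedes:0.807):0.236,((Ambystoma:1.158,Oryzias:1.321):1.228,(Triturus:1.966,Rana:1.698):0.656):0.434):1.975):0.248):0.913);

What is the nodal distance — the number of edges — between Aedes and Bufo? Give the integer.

10

The MRCA of Aedes and Bufo is the root of the tree.
From Aedes up to that node: 5 branches. From Bufo up to the same node: 5 branches. Total: 5 + 5 = 10.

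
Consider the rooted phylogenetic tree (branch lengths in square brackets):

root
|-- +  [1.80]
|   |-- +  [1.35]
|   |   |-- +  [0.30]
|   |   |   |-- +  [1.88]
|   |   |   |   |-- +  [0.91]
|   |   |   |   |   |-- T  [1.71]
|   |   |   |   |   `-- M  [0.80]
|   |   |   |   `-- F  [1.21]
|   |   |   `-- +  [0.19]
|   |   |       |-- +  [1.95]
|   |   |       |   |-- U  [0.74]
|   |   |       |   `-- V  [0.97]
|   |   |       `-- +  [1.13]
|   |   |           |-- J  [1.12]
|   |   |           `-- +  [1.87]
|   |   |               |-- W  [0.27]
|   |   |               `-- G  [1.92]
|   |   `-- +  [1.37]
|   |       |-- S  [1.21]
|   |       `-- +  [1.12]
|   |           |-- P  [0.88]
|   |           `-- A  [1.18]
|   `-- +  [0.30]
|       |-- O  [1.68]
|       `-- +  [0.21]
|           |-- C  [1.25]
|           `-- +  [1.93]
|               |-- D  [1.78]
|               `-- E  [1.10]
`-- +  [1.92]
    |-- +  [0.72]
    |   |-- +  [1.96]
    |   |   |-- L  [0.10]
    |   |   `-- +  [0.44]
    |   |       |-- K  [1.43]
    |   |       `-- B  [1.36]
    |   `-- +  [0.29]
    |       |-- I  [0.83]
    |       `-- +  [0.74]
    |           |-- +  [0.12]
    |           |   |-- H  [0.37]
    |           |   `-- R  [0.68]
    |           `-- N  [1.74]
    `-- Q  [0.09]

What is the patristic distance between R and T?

The path runs R → … → MRCA → … → T; the MRCA is the root of the tree.
Branch lengths along that path: 0.68 + 0.12 + 0.74 + 0.29 + 0.72 + 1.92 + 1.80 + 1.35 + 0.30 + 1.88 + 0.91 + 1.71 = 12.42.

12.42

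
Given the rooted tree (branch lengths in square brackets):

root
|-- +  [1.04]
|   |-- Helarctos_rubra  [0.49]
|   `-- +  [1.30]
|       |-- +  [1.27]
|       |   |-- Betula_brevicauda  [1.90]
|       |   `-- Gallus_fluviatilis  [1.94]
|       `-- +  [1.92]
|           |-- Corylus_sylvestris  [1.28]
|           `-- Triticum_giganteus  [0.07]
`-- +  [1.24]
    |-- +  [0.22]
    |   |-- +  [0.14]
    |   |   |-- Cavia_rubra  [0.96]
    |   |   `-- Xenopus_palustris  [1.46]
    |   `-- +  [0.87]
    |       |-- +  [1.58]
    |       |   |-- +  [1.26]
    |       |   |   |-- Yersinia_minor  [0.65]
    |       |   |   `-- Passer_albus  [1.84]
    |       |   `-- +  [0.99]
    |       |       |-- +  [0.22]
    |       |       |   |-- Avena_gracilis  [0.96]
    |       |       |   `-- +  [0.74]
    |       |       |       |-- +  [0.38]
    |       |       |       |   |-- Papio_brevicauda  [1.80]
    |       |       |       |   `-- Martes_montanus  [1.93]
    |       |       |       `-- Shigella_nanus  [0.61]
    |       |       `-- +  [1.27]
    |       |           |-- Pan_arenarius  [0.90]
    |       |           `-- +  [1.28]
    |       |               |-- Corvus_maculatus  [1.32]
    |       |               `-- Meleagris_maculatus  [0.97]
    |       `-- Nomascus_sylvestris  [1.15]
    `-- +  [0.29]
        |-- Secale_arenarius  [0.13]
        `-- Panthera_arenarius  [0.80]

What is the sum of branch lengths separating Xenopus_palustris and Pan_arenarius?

7.21

The path runs Xenopus_palustris → … → MRCA → … → Pan_arenarius; the MRCA is the node subtending ((Cavia_rubra,Xenopus_palustris),(((Yersinia_minor,Passer_albus),((Avena_gracilis,((Papio_brevicauda,Martes_montanus),Shigella_nanus)),(Pan_arenarius,(Corvus_maculatus,Meleagris_maculatus)))),Nomascus_sylvestris)).
Branch lengths along that path: 1.46 + 0.14 + 0.87 + 1.58 + 0.99 + 1.27 + 0.90 = 7.21.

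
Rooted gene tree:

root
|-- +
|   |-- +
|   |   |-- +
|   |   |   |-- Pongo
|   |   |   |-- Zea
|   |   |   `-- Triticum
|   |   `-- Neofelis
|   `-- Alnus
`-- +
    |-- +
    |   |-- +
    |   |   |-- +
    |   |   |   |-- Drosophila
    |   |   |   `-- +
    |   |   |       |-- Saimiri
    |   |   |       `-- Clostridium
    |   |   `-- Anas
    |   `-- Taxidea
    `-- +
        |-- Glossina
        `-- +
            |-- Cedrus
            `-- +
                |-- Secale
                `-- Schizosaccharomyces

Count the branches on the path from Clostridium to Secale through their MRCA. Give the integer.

The MRCA of Clostridium and Secale is the node subtending ((((Drosophila,(Saimiri,Clostridium)),Anas),Taxidea),(Glossina,(Cedrus,(Secale,Schizosaccharomyces)))).
From Clostridium up to that node: 5 branches. From Secale up to the same node: 4 branches. Total: 5 + 4 = 9.

9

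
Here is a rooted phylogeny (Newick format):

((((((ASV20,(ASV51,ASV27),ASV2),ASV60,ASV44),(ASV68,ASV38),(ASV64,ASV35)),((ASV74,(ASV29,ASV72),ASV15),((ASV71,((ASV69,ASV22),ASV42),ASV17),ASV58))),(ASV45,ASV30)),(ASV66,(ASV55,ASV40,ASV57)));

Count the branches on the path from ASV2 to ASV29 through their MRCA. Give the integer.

8

The MRCA of ASV2 and ASV29 is the node subtending ((((ASV20,(ASV51,ASV27),ASV2),ASV60,ASV44),(ASV68,ASV38),(ASV64,ASV35)),((ASV74,(ASV29,ASV72),ASV15),((ASV71,((ASV69,ASV22),ASV42),ASV17),ASV58))).
From ASV2 up to that node: 4 branches. From ASV29 up to the same node: 4 branches. Total: 4 + 4 = 8.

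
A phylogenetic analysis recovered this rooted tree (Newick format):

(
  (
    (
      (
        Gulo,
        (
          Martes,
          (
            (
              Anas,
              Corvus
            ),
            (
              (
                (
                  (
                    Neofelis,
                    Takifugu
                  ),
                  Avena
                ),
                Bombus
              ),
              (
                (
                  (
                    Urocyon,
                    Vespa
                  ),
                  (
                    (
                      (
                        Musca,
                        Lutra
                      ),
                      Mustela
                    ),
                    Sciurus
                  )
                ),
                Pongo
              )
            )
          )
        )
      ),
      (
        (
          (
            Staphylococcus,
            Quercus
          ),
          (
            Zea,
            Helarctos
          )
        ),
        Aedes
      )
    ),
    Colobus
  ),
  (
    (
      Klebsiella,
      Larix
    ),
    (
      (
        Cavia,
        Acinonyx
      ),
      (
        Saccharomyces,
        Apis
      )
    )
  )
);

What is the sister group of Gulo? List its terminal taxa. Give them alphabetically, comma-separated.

Gulo attaches to the tree at the node subtending (Gulo,(Martes,((Anas,Corvus),((((Neofelis,Takifugu),Avena),Bombus),(((Urocyon,Vespa),(((Musca,Lutra),Mustela),Sciurus)),Pongo))))).
The other lineage descending from that same node — the sister group — is (Martes,((Anas,Corvus),((((Neofelis,Takifugu),Avena),Bombus),(((Urocyon,Vespa),(((Musca,Lutra),Mustela),Sciurus)),Pongo)))); its 14 tips in alphabetical order are the answer.

Anas, Avena, Bombus, Corvus, Lutra, Martes, Musca, Mustela, Neofelis, Pongo, Sciurus, Takifugu, Urocyon, Vespa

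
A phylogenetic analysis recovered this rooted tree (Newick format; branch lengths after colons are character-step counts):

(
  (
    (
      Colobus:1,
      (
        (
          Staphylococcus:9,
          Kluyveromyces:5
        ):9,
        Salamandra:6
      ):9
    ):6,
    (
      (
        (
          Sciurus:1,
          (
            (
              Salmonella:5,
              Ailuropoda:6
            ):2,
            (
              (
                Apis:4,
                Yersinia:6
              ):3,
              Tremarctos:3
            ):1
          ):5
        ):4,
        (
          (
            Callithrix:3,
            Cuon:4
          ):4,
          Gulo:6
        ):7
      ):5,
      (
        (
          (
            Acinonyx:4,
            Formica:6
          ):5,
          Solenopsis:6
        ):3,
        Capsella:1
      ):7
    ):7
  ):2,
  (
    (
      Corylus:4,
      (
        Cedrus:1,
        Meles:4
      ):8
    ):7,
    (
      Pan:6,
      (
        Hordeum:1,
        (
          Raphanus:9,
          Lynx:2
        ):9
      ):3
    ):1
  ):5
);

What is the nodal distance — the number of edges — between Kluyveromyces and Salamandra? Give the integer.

3

The MRCA of Kluyveromyces and Salamandra is the node subtending ((Staphylococcus,Kluyveromyces),Salamandra).
From Kluyveromyces up to that node: 2 branches. From Salamandra up to the same node: 1 branch. Total: 2 + 1 = 3.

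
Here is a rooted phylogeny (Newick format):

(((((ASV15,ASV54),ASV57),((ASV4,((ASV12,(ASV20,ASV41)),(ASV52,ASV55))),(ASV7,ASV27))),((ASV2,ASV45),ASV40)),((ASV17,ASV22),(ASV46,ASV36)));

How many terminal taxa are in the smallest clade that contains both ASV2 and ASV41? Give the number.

14

The MRCA of ASV2 and ASV41 is the node subtending ((((ASV15,ASV54),ASV57),((ASV4,((ASV12,(ASV20,ASV41)),(ASV52,ASV55))),(ASV7,ASV27))),((ASV2,ASV45),ASV40)).
That clade contains 14 terminal taxa: ASV12, ASV15, ASV2, ASV20, ASV27, ASV4, ASV40, ASV41, ASV45, ASV52, ASV54, ASV55, ASV57, ASV7.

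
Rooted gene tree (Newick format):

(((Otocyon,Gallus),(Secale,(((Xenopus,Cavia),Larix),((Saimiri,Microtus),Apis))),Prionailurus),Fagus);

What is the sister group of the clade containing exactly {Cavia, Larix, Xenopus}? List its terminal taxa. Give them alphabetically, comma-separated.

The clade containing exactly {Cavia, Larix, Xenopus} attaches to the tree at the node subtending (((Xenopus,Cavia),Larix),((Saimiri,Microtus),Apis)).
The other lineage descending from that same node — the sister group — is ((Saimiri,Microtus),Apis); its 3 tips in alphabetical order are the answer.

Apis, Microtus, Saimiri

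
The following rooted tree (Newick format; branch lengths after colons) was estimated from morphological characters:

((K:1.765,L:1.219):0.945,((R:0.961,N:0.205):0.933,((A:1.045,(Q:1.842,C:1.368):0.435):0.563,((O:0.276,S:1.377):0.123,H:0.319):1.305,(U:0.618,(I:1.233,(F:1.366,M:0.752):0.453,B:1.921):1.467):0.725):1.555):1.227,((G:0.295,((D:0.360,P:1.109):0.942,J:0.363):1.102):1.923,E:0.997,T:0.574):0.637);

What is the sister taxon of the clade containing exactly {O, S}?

The clade containing exactly {O, S} attaches to the tree at the node subtending ((O,S),H).
The other lineage descending from that same node — the sister group — is the single tip H.

H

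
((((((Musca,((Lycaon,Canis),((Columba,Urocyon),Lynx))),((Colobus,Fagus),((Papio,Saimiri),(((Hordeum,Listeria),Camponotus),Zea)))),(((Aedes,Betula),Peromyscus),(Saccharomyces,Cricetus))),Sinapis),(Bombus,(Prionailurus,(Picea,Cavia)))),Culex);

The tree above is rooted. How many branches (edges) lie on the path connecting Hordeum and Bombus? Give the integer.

11

The MRCA of Hordeum and Bombus is the node subtending (((((Musca,((Lycaon,Canis),((Columba,Urocyon),Lynx))),((Colobus,Fagus),((Papio,Saimiri),(((Hordeum,Listeria),Camponotus),Zea)))),(((Aedes,Betula),Peromyscus),(Saccharomyces,Cricetus))),Sinapis),(Bombus,(Prionailurus,(Picea,Cavia)))).
From Hordeum up to that node: 9 branches. From Bombus up to the same node: 2 branches. Total: 9 + 2 = 11.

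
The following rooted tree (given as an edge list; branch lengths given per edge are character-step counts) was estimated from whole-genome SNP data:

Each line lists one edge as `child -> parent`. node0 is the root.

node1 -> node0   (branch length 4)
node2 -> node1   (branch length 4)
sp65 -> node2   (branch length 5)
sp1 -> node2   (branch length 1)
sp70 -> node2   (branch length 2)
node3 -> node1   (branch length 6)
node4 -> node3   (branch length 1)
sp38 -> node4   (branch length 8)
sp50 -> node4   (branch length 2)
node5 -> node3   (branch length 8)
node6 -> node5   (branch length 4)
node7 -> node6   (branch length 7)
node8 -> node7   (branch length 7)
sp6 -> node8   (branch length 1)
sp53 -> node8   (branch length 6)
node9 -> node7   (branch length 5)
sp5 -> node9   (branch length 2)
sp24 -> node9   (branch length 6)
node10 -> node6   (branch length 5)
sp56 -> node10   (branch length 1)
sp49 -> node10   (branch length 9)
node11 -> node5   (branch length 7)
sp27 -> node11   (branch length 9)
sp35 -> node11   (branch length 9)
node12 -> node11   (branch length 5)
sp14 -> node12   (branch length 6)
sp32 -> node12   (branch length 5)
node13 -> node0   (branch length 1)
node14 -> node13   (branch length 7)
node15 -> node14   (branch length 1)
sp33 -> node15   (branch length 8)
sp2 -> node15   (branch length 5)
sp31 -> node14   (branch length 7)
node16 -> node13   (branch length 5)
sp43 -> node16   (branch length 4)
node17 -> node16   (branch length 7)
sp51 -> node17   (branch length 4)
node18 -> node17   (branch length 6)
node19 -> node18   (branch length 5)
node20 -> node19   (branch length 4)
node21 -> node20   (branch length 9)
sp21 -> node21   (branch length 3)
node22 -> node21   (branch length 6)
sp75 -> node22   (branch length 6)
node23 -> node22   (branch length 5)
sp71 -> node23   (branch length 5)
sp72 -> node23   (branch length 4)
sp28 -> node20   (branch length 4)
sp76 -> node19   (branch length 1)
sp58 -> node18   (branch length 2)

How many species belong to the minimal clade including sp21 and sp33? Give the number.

The MRCA of sp21 and sp33 is the node subtending (((sp33,sp2),sp31),(sp43,(sp51,((((sp21,(sp75,(sp71,sp72))),sp28),sp76),sp58)))).
That clade contains 12 terminal taxa: sp2, sp21, sp28, sp31, sp33, sp43, sp51, sp58, sp71, sp72, sp75, sp76.

12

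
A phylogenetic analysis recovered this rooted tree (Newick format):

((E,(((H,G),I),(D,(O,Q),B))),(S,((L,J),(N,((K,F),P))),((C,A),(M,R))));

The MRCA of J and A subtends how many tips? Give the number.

The MRCA of J and A is the node subtending (S,((L,J),(N,((K,F),P))),((C,A),(M,R))).
That clade contains 11 terminal taxa: A, C, F, J, K, L, M, N, P, R, S.

11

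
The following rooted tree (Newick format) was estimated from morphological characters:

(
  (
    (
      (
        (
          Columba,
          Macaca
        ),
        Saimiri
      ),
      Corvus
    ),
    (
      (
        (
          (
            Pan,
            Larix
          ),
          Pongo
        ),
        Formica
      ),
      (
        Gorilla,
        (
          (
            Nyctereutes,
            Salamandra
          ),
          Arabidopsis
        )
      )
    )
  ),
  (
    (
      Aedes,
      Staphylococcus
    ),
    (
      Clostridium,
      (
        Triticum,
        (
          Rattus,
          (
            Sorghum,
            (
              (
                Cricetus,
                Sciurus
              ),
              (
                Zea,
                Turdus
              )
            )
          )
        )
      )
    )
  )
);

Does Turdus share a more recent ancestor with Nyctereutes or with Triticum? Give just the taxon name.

Triticum

The MRCA of Turdus and Triticum subtends (Triticum,(Rattus,(Sorghum,((Cricetus,Sciurus),(Zea,Turdus))))) (7 taxa).
The MRCA of Turdus and Nyctereutes is the root, subtending the entire tree (22 taxa).
The first is nested inside the second, so Turdus shares a more recent common ancestor with Triticum.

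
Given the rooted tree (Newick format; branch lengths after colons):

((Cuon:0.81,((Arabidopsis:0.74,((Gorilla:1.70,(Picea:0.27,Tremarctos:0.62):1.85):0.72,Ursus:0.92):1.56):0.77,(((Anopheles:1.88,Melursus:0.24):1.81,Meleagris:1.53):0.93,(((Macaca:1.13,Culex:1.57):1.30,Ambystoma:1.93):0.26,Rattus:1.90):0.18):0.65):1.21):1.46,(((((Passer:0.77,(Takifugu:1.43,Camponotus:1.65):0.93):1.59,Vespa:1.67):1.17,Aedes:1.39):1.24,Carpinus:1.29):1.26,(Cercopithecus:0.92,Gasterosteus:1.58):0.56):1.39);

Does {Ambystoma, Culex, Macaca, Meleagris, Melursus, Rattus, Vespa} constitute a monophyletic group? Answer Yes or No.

The MRCA of the listed taxa is the root, so the smallest clade containing them is the whole tree.
That clade also contains Aedes, Anopheles, Arabidopsis, Camponotus, Carpinus, Cercopithecus, Cuon, Gasterosteus, Gorilla, Passer, Picea, Takifugu, Tremarctos, Ursus, which are not in the proposed group, so the group is not monophyletic.

No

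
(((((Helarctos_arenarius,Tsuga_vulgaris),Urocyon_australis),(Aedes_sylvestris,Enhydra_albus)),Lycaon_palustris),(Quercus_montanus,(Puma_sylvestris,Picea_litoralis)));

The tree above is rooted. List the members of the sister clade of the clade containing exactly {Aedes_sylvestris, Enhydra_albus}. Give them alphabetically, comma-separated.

Helarctos_arenarius, Tsuga_vulgaris, Urocyon_australis

The clade containing exactly {Aedes_sylvestris, Enhydra_albus} attaches to the tree at the node subtending (((Helarctos_arenarius,Tsuga_vulgaris),Urocyon_australis),(Aedes_sylvestris,Enhydra_albus)).
The other lineage descending from that same node — the sister group — is ((Helarctos_arenarius,Tsuga_vulgaris),Urocyon_australis); its 3 tips in alphabetical order are the answer.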